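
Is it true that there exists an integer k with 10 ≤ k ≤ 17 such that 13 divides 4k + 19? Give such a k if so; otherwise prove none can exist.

For k = 10, 11, …, 17 the values of 4k + 19 modulo 13 are 7, 11, 2, 6, 10, 1, 5, 9 respectively.
None is 0, so 13 never divides 4k + 19 on this range.

No, no such integer k in that range exists.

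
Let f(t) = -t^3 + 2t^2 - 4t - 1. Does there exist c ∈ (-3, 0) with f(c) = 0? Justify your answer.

f(-3) = 56 and f(0) = -1, which have opposite signs.
f is continuous everywhere (it is a polynomial), in particular on [-3, 0].
The Intermediate Value Theorem then guarantees some c ∈ (-3, 0) with f(c) = 0.

Yes, f has a root in the interval.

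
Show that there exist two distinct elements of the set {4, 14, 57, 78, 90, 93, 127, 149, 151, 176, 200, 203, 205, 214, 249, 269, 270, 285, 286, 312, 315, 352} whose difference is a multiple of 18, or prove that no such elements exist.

14 and 176 are such a pair.

14 mod 18 = 14 and 176 mod 18 = 14, so 176 − 14 = 162 = 9·18.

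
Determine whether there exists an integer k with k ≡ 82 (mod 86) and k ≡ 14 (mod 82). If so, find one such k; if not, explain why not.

The moduli are not coprime: gcd(86, 82) = 2. Compatibility requires 2 ∣ (14 − 82) = -68, which holds, so solutions exist.
Write k = 82 + 86t. Then 86t ≡ 14 − 82 ≡ 14 (mod 82); dividing through by 2 gives 43t ≡ 7 (mod 41).
43 ≡ 2 (mod 41), so this reads 2t ≡ 7 (mod 41). Since 2·21 = 42 = 1·41 + 1, the inverse of 2 mod 41 is 21.
Multiplying by 21: t ≡ 21·7 = 147 ≡ 24 (mod 41).
Then k = 82 + 86·24 = 2146.
Check: 2146 mod 86 = 82, 2146 mod 82 = 14. ✓

k = 2146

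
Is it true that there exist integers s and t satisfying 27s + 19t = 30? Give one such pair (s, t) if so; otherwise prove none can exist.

s = 18, t = -24

27 and 19 are coprime, so 27s + 19t ranges over all of ℤ.
Dividing repeatedly: 27 = 1·19 + 8, 19 = 2·8 + 3, 8 = 2·3 + 2, 3 = 1·2 + 1, 2 = 2·1 + 0.
Back-substituting, 1 = 3 − 1·2 = 3 − (8 − 2·3) = −8 + 3·3 = −8 + 3·(19 − 2·8) = 3·19 − 7·8 = 3·19 − 7·(27 − 1·19) = −7·27 + 10·19; that is, 27·(-7) + 19·10 = 1.
Multiplying through by 30: s = (-7)·30 = -210, t = 10·30 = 300 is a solution.
The general solution is s = -210 + 19k, t = 300 − 27k; taking k = 12 gives the smaller pair s = 18, t = -24.
Indeed 27·18 + 19·(-24) = 486 − 456 = 30.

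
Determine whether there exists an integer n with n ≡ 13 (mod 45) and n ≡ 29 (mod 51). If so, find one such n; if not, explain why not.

No, no such integer exists.

gcd(45, 51) = 3. If n ≡ 13 (mod 45) and n ≡ 29 (mod 51), then n ≡ 13 (mod 3) and n ≡ 29 (mod 3).
However 13 ≡ 1 and 29 ≡ 2 (mod 3), and 1 ≠ 2.
Hence the system has no solution.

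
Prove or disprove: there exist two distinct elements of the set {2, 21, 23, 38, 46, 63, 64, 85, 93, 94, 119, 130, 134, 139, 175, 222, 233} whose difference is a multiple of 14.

Yes: 21 and 63.

21 mod 14 = 7 and 63 mod 14 = 7, so 63 − 21 = 42 = 3·14.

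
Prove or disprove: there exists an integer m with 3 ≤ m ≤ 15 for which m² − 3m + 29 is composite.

At m = 14: 14² − 3·14 + 29 = 183 = 3·61, which is composite.

m = 14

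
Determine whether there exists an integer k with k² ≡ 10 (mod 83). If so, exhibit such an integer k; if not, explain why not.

Take k = 33. Then 33² = 1089 = 13·83 + 10, so 33² ≡ 10 (mod 83).

k = 33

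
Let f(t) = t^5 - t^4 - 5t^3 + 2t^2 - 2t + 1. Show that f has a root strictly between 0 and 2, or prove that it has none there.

Such a root exists.

f(0) = 1 and f(2) = -19, which have opposite signs.
As a polynomial, f is continuous on every closed interval.
By the Intermediate Value Theorem f must vanish at some point of (0, 2).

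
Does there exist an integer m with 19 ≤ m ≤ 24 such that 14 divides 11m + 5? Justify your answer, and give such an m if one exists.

The values of 11m + 5 for m = 19, 20, …, 24 are 214, 225, 236, 247, 258, 269; reduced mod 14 these are 4, 1, 12, 9, 6, 3.
The residue 0 does not occur, so no m in [19, 24] makes 11m + 5 a multiple of 14.

There is no such integer m in that range.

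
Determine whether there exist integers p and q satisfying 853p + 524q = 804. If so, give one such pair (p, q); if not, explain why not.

Since gcd(853, 524) = 1, every integer is an integer combination of 853 and 524.
Euclidean algorithm: 853 = 1·524 + 329, 524 = 1·329 + 195, 329 = 1·195 + 134, 195 = 1·134 + 61, 134 = 2·61 + 12, 61 = 5·12 + 1, 12 = 12·1 + 0.
Back-substituting, 1 = 61 − 5·12 = 61 − 5·(134 − 2·61) = −5·134 + 11·61 = −5·134 + 11·(195 − 1·134) = 11·195 − 16·134 = 11·195 − 16·(329 − 1·195) = −16·329 + 27·195 = −16·329 + 27·(524 − 1·329) = 27·524 − 43·329 = 27·524 − 43·(853 − 1·524) = −43·853 + 70·524; that is, 853·(-43) + 524·70 = 1.
Multiplying through by 804: p = (-43)·804 = -34572, q = 70·804 = 56280 is a solution.
The general solution is p = -34572 + 524k, q = 56280 − 853k; taking k = 66 gives the smaller pair p = 12, q = -18.
Indeed 853·12 + 524·(-18) = 10236 − 9432 = 804.

p = 12, q = -18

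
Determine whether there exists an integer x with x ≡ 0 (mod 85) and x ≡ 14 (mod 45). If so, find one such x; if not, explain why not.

gcd(85, 45) = 5. If x ≡ 0 (mod 85) and x ≡ 14 (mod 45), then x ≡ 0 (mod 5) and x ≡ 14 (mod 5).
These are incompatible: 0 − 14 = -14 is not divisible by 5.
So no integer satisfies both congruences.

There is no such integer.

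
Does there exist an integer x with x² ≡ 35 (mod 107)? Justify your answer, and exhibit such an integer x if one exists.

Take x = 28. Then 28² = 784 = 7·107 + 35, so 28² ≡ 35 (mod 107).

x = 28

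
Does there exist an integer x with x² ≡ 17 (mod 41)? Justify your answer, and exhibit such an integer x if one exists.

There is no such integer.

41 is prime, so by Euler's criterion 17 is a square mod 41 iff 17^((41−1)/2) = 17^20 ≡ 1 (mod 41).
Squaring successively (mod 41): 17^2 = 289 ≡ 2; 17^4 ≡ 2² = 4 ≡ 4; 17^8 ≡ 4² = 16 ≡ 16; 17^16 ≡ 16² = 256 ≡ 10.
Since 20 = 16 + 4, 17^20 ≡ 10 · 4; multiplying out mod 41: 10·4 = 40 ≡ 40. Thus 17^20 ≡ 40 ≡ −1 (mod 41).
By Euler's criterion 17 is a quadratic non-residue mod 41: no x satisfies x² ≡ 17 (mod 41).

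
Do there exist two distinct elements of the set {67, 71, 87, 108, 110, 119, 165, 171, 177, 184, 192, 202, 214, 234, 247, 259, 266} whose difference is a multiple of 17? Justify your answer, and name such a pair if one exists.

No such pair exists.

Reduce each element modulo 17: 67↦16, 71↦3, 87↦2, 108↦6, 110↦8, 119↦0, 165↦12, 171↦1, 177↦7, 184↦14, 192↦5, 202↦15, 214↦10, 234↦13, 247↦9, 259↦4, 266↦11.
These 17 residues are pairwise different, hence no difference of two elements is divisible by 17.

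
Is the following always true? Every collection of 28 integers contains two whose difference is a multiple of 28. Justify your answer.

No; for instance {131, 132, 133, 134, 135, 136, 137, 138, 139, 140, 141, 142, 143, 144, 145, 146, 147, 148, 149, 150, 151, 152, 153, 154, 155, 156, 157, 158} is a counterexample.

Take the 28 consecutive integers 131, 132, …, 158: their residues mod 28 are all distinct because 28 ≤ 28.
Any two of them differ by at most 27 < 28 and by at least 1, so no difference is a multiple of 28.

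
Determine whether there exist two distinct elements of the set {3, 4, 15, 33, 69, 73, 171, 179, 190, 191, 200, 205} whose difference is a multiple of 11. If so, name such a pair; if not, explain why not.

Reduce each element mod 11: 3↦3, 4↦4, 15↦4, 33↦0, 69↦3, 73↦7, 171↦6, 179↦3, 190↦3, 191↦4, 200↦2, 205↦7. The residue 3 repeats (at 3 and 69), and 69 − 3 = 66 = 6·11.

Yes: 3 and 69.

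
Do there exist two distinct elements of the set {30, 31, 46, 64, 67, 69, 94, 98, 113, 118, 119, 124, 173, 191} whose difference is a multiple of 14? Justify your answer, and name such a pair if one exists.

No, no such pair exists.

Residues mod 14: 30↦2, 31↦3, 46↦4, 64↦8, 67↦11, 69↦13, 94↦10, 98↦0, 113↦1, 118↦6, 119↦7, 124↦12, 173↦5, 191↦9.
No residue repeats among the 14 elements, so no pair has difference ≡ 0 (mod 14).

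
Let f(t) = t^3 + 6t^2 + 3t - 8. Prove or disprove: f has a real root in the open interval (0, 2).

f(0) = -8 and f(2) = 30, which have opposite signs.
Since f is a polynomial it is continuous on [0, 2].
By the Intermediate Value Theorem f must vanish at some point of (0, 2).

Such a root exists.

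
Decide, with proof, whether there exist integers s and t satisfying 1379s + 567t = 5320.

s = 68, t = -156

Since gcd(1379, 567) = 7 and 5320 = 7·760, Bézout's identity guarantees a solution.
Dividing through by 7 reduces the equation to 197s + 81t = 760.
Run the Euclidean algorithm on 197 and 81: 197 = 2·81 + 35, 81 = 2·35 + 11, 35 = 3·11 + 2, 11 = 5·2 + 1, 2 = 2·1 + 0.
Unwinding: 1 = 11 − 5·2 = 11 − 5·(35 − 3·11) = −5·35 + 16·11 = −5·35 + 16·(81 − 2·35) = 16·81 − 37·35 = 16·81 − 37·(197 − 2·81) = −37·197 + 90·81, i.e. 197·(-37) + 81·90 = 1.
Times 760: 197·(-28120) + 81·68400 = 760, so (-28120, 68400) solves it.
Shifting by a multiple of (81, −197) keeps it a solution: s = -28120 + 348·81 = 68, t = 68400 − 348·197 = -156.
Check: 1379·68 + 567·(-156) = 93772 − 88452 = 5320. ✓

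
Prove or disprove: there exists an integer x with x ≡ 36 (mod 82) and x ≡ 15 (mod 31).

gcd(82, 31) = 1, so the Chinese Remainder Theorem guarantees exactly one residue class mod 2542 satisfying both.
Any solution of the first congruence is x = 36 + 82t; substituting into the second, 82t ≡ 15 − 36 ≡ 10 (mod 31).
82 ≡ 20 (mod 31), so this reads 20t ≡ 10 (mod 31). Invert 20 mod 31 by the Euclidean algorithm: 31 = 1·20 + 11, 20 = 1·11 + 9, 11 = 1·9 + 2, 9 = 4·2 + 1, 2 = 2·1 + 0; back-substituting, 1 = 9 − 4·2 = 9 − 4·(11 − 1·9) = −4·11 + 5·9 = −4·11 + 5·(20 − 1·11) = 5·20 − 9·11 = 5·20 − 9·(31 − 1·20) = −9·31 + 14·20. Hence 20·14 ≡ 1, so 20⁻¹ ≡ 14 (mod 31).
Therefore t ≡ 14·10 = 140 ≡ 16 (mod 31).
Taking t = 16 gives x = 36 + 82·16 = 1348.
Check: 1348 mod 82 = 36, 1348 mod 31 = 15. ✓

x = 1348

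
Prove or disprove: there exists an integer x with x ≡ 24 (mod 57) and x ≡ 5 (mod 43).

The moduli 57 and 43 are coprime, so by the Chinese Remainder Theorem a unique solution modulo 2451 exists.
Write x = 24 + 57t and require 24 + 57t ≡ 5 (mod 43), i.e. 57t ≡ 24 (mod 43).
57 ≡ 14 (mod 43), so this reads 14t ≡ 24 (mod 43). Since 14·40 = 560 = 13·43 + 1, the inverse of 14 mod 43 is 40.
Multiplying by 40: t ≡ 40·24 = 960 ≡ 14 (mod 43).
Taking t = 14 gives x = 24 + 57·14 = 822.
Indeed 822 ≡ 24 (mod 57) and 822 ≡ 5 (mod 43).

x = 822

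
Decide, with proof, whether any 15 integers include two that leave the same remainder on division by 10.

Yes, this is always true.

Partition the integers by their residue mod 10; there are 10 classes.
Since 15 > 10, two of the 15 integers must share a residue class by the pigeonhole principle; call them a and b.
So a and b have equal remainders mod 10, which is exactly what was to be shown.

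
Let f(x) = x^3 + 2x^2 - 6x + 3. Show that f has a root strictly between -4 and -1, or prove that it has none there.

Yes, f has a root in the interval.

f(-4) = -5 and f(-1) = 10, which have opposite signs.
As a polynomial, f is continuous on every closed interval.
By the Intermediate Value Theorem f must vanish at some point of (-4, -1).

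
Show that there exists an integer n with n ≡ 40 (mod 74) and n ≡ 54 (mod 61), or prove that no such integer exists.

The moduli 74 and 61 are coprime, so by the Chinese Remainder Theorem a unique solution modulo 4514 exists.
Any solution of the first congruence is n = 40 + 74t; substituting into the second, 74t ≡ 54 − 40 ≡ 14 (mod 61).
74 ≡ 13 (mod 61), so this reads 13t ≡ 14 (mod 61). To invert 13 modulo 61: 61 = 4·13 + 9, 13 = 1·9 + 4, 9 = 2·4 + 1, 4 = 4·1 + 0, and unwinding, 1 = 9 − 2·4 = 9 − 2·(13 − 1·9) = −2·13 + 3·9 = −2·13 + 3·(61 − 4·13) = 3·61 − 14·13. Thus 13⁻¹ ≡ -14 ≡ 47 (mod 61).
Multiplying by 47: t ≡ 47·14 = 658 ≡ 48 (mod 61).
With t = 48: n = 40 + 74·48 = 3592.
Check: 3592 mod 74 = 40, 3592 mod 61 = 54. ✓

n = 3592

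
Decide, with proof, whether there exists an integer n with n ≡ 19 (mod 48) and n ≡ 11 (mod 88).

The moduli are not coprime: gcd(48, 88) = 8. Compatibility requires 8 ∣ (11 − 19) = -8, which holds, so solutions exist.
Put n = 19 + 48t, so we need 48t ≡ 80 (mod 88), equivalently (divide by 8) 6t ≡ 10 (mod 11).
Invert 6 mod 11 by the Euclidean algorithm: 11 = 1·6 + 5, 6 = 1·5 + 1, 5 = 5·1 + 0; back-substituting, 1 = 6 − 1·5 = 6 − (11 − 1·6) = −11 + 2·6. Hence 6·2 ≡ 1, so 6⁻¹ ≡ 2 (mod 11).
Multiplying by 2: t ≡ 2·10 = 20 ≡ 9 (mod 11).
Then n = 19 + 48·9 = 451.
Indeed 451 ≡ 19 (mod 48) and 451 ≡ 11 (mod 88).

n = 451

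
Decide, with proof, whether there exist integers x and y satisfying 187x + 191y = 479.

Since gcd(187, 191) = 1, every integer is an integer combination of 187 and 191.
Dividing repeatedly: 191 = 1·187 + 4, 187 = 46·4 + 3, 4 = 1·3 + 1, 3 = 3·1 + 0.
Back-substituting, 1 = 4 − 1·3 = 4 − (187 − 46·4) = −187 + 47·4 = −187 + 47·(191 − 1·187) = 47·191 − 48·187; that is, 187·(-48) + 191·47 = 1.
Multiplying through by 479: x = (-48)·479 = -22992, y = 47·479 = 22513 is a solution.
Shifting by a multiple of (191, −187) keeps it a solution: x = -22992 + 121·191 = 119, y = 22513 − 121·187 = -114.
Check: 187·119 + 191·(-114) = 22253 − 21774 = 479. ✓

x = 119, y = -114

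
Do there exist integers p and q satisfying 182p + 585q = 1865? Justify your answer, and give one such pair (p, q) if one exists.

gcd(182, 585) = 13, so every integer of the form 182p + 585q is a multiple of 13.
But 1865 = 13·143 + 6, so 13 ∤ 1865.
Hence no integers p, q satisfy the equation.

There are no such integers.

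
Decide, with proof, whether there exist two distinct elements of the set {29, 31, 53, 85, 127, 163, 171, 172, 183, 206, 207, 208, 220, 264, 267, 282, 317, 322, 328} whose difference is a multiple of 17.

29 mod 17 = 12 and 267 mod 17 = 12, so 267 − 29 = 238 = 14·17.

29 and 267 are such a pair.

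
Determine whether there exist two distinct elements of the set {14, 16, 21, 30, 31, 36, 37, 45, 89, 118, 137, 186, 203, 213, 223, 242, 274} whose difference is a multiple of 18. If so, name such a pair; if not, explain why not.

There is no such pair.

Residues mod 18: 14↦14, 16↦16, 21↦3, 30↦12, 31↦13, 36↦0, 37↦1, 45↦9, 89↦17, 118↦10, 137↦11, 186↦6, 203↦5, 213↦15, 223↦7, 242↦8, 274↦4.
All 17 residues are distinct, so no two elements differ by a multiple of 18.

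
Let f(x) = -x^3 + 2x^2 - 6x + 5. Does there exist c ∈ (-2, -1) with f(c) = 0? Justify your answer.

No.

f(-2) = 33 and f(-1) = 14, both positive.
The derivative f'(x) = -3x^2 + 4x - 6 is a quadratic with discriminant 4² − 4·(-3)·(-6) = -56 < 0; it never vanishes, so it is always negative (sign of the leading coefficient).
Hence f is strictly decreasing on ℝ, and in particular on [-2, -1]. A strictly monotone function with same-sign endpoint values stays positive on the whole interval, so f has no zero in (-2, -1).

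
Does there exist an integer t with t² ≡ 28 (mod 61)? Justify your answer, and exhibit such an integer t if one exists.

No, no such integer exists.

Apply Euler's criterion with the prime 61: 28 is a quadratic residue iff 28^30 ≡ 1 (mod 61), and a non-residue iff it is ≡ −1.
Squaring successively (mod 61): 28^2 = 784 ≡ 52; 28^4 ≡ 52² = 2704 ≡ 20; 28^8 ≡ 20² = 400 ≡ 34; 28^16 ≡ 34² = 1156 ≡ 58.
Since 30 = 16 + 8 + 4 + 2, 28^30 ≡ 58 · 34 · 20 · 52; multiplying out mod 61: 58·34 = 1972 ≡ 20, then 20·20 = 400 ≡ 34, then 34·52 = 1768 ≡ 60. Thus 28^30 ≡ 60 ≡ −1 (mod 61).
By Euler's criterion 28 is a quadratic non-residue mod 61: no t satisfies t² ≡ 28 (mod 61).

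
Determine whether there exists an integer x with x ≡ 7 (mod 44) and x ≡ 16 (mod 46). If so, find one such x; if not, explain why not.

No, no such integer exists.

Reduce both congruences modulo 2, which divides 44 and 46: they say x ≡ 7 (mod 2) and x ≡ 16 (mod 2).
These are incompatible: 7 − 16 = -9 is not divisible by 2.
So no integer satisfies both congruences.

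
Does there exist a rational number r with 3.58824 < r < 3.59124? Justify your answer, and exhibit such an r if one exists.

r = 79/22

Multiplying by 22: 22·3.58824 = 78.94128 and 22·3.59124 = 79.00728, so the integer 79 lies strictly between them.
Hence 79/22 is a rational number with 3.58824 < 79/22 < 3.59124.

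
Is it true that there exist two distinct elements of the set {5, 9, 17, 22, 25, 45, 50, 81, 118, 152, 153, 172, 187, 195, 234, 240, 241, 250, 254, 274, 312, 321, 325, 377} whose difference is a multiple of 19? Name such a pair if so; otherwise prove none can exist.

5 mod 19 = 5 and 81 mod 19 = 5, so 81 − 5 = 76 = 4·19.

5 and 81 are such a pair.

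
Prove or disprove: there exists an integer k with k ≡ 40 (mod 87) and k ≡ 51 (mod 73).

The moduli 87 and 73 are coprime, so by the Chinese Remainder Theorem a unique solution modulo 6351 exists.
Write k = 40 + 87t and require 40 + 87t ≡ 51 (mod 73), i.e. 87t ≡ 11 (mod 73).
87 ≡ 14 (mod 73), so this reads 14t ≡ 11 (mod 73). Note 14·47 = 658 ≡ 1 (mod 73) (as 658 − 1 = 9·73), so 14⁻¹ ≡ 47.
Multiplying by 47: t ≡ 47·11 = 517 ≡ 6 (mod 73).
With t = 6: k = 40 + 87·6 = 562.
Verify: 562 = 6·87 + 40 and 562 = 7·73 + 51. ✓

k = 562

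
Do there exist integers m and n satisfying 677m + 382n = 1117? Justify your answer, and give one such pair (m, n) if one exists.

m = 255, n = -449

677 and 382 are coprime, so 677m + 382n ranges over all of ℤ.
Dividing repeatedly: 677 = 1·382 + 295, 382 = 1·295 + 87, 295 = 3·87 + 34, 87 = 2·34 + 19, 34 = 1·19 + 15, 19 = 1·15 + 4, 15 = 3·4 + 3, 4 = 1·3 + 1, 3 = 3·1 + 0.
Working back up the chain: 1 = 4 − 1·3 = 4 − (15 − 3·4) = −15 + 4·4 = −15 + 4·(19 − 1·15) = 4·19 − 5·15 = 4·19 − 5·(34 − 1·19) = −5·34 + 9·19 = −5·34 + 9·(87 − 2·34) = 9·87 − 23·34 = 9·87 − 23·(295 − 3·87) = −23·295 + 78·87 = −23·295 + 78·(382 − 1·295) = 78·382 − 101·295 = 78·382 − 101·(677 − 1·382) = −101·677 + 179·382. So 677·(-101) + 382·179 = 1.
Times 1117: 677·(-112817) + 382·199943 = 1117, so (-112817, 199943) solves it.
Adding 296·382 to m and subtracting 296·677 from n gives the tidier solution (255, -449).
Check: 677·255 + 382·(-449) = 172635 − 171518 = 1117. ✓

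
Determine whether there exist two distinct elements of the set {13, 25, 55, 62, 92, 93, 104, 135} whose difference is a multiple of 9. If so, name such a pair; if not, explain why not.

There is no such pair.

Residues mod 9: 13↦4, 25↦7, 55↦1, 62↦8, 92↦2, 93↦3, 104↦5, 135↦0.
All 8 residues are distinct, so no two elements differ by a multiple of 9.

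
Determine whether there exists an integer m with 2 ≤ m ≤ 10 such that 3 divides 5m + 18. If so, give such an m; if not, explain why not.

m = 3

At m = 2 the value 28 is not a multiple of 3. At m = 3 we get 5·3 + 18 = 33, and 33 = 3·11.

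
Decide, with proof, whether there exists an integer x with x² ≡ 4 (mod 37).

x = 2

Take x = 2. Then 2² = 4, and since 0 ≤ 4 < 37 this is already reduced: 2² ≡ 4 (mod 37).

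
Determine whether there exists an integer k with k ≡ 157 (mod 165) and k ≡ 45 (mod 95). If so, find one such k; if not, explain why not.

gcd(165, 95) = 5. If k ≡ 157 (mod 165) and k ≡ 45 (mod 95), then k ≡ 157 (mod 5) and k ≡ 45 (mod 5).
But 157 mod 5 = 2 while 45 mod 5 = 0, a contradiction.
Therefore no such k exists.

No such integer exists.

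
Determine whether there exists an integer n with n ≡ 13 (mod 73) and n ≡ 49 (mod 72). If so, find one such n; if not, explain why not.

The moduli 73 and 72 are coprime, so by the Chinese Remainder Theorem a unique solution modulo 5256 exists.
Any solution of the first congruence is n = 13 + 73t; substituting into the second, 73t ≡ 49 − 13 ≡ 36 (mod 72).
73 ≡ 1 (mod 72), so this reads 1t ≡ 36 (mod 72). So t ≡ 36 (mod 72).
With t = 36: n = 13 + 73·36 = 2641.
Indeed 2641 ≡ 13 (mod 73) and 2641 ≡ 49 (mod 72).

n = 2641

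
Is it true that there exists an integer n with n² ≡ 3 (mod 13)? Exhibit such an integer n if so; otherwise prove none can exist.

Take n = 4. Then 4² = 16 = 1·13 + 3, so 4² ≡ 3 (mod 13).

n = 4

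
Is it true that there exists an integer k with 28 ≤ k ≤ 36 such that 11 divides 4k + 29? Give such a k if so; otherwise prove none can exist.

k = 34

Try k = 34: 4·34 + 29 = 165 = 15·11, which is divisible by 11.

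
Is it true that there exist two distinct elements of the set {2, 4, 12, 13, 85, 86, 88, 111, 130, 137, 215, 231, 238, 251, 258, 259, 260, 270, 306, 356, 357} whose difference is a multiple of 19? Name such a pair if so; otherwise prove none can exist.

Both 2 and 306 leave remainder 2 on division by 19; their difference 304 = 16·19 is a multiple of 19.

The pair (2, 306) works.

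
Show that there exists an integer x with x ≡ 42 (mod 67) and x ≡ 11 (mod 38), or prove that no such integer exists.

x = 2253

Since 67 and 38 share no common factor, CRT says the pair of congruences has a solution (unique mod 2546).
Any solution of the first congruence is x = 42 + 67t; substituting into the second, 67t ≡ 11 − 42 ≡ 7 (mod 38).
67 ≡ 29 (mod 38), so this reads 29t ≡ 7 (mod 38). Invert 29 mod 38 by the Euclidean algorithm: 38 = 1·29 + 9, 29 = 3·9 + 2, 9 = 4·2 + 1, 2 = 2·1 + 0; back-substituting, 1 = 9 − 4·2 = 9 − 4·(29 − 3·9) = −4·29 + 13·9 = −4·29 + 13·(38 − 1·29) = 13·38 − 17·29. Hence 29·(-17) ≡ 1, so 29⁻¹ ≡ -17 ≡ 21 (mod 38).
Therefore t ≡ 21·7 = 147 ≡ 33 (mod 38).
With t = 33: x = 42 + 67·33 = 2253.
Indeed 2253 ≡ 42 (mod 67) and 2253 ≡ 11 (mod 38).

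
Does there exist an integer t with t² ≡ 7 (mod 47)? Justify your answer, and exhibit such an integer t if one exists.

t = 30

Take t = 30. Then 30² = 900 = 19·47 + 7, so 30² ≡ 7 (mod 47).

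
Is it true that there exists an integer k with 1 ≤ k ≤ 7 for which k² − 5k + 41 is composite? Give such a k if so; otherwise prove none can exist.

At k = 2: 2² − 5·2 + 41 = 35 = 5·7, which is composite.

k = 2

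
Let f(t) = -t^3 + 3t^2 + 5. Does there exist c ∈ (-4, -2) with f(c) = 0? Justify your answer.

f has no root in that interval.

f(-4) = 117 and f(-2) = 25, both positive, so a sign-change argument is unavailable; we show f keeps this sign on the whole interval.
Substitute t = -2 − u, where 0 < u < 2 on the interval. Expanding, f(-2 − u) = u^3 + 9u^2 + 24u + 25.
The nonzero coefficients here are all positive, so for u > 0 every term is positive (or zero), and the constant term 25 is strictly positive.
Therefore f(t) > 0 throughout (-4, -2), and f has no zero there.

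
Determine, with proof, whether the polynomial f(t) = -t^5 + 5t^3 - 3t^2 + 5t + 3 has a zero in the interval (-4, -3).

The endpoint values f(-4) = 639 and f(-3) = 69 are both positive. Claim: f(t) > 0 for every t in (-4, -3).
Substitute t = -3 − u, where 0 < u < 1 on the interval. Expanding, f(-3 − u) = u^5 + 15u^4 + 85u^3 + 222u^2 + 247u + 69.
All 6 nonzero coefficients of this polynomial in u are positive; hence for u > 0 the value is a sum of positive terms (the constant 69 among them).
So f is strictly positive on (-4, -3); no root exists in the interval.

f has no root in that interval.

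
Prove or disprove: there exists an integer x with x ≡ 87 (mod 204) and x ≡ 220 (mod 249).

Reduce both congruences modulo 3, which divides 204 and 249: they say x ≡ 87 (mod 3) and x ≡ 220 (mod 3).
However 87 ≡ 0 and 220 ≡ 1 (mod 3), and 0 ≠ 1.
Hence the system has no solution.

There is no such integer.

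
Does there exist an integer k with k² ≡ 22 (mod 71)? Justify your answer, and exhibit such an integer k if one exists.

No, no such integer exists.

71 is prime, so by Euler's criterion 22 is a square mod 71 iff 22^((71−1)/2) = 22^35 ≡ 1 (mod 71).
Repeated squaring mod 71: 22^2 = 484 ≡ 58; 22^4 ≡ 58² = 3364 ≡ 27; 22^8 ≡ 27² = 729 ≡ 19; 22^16 ≡ 19² = 361 ≡ 6; 22^32 ≡ 6² = 36 ≡ 36.
Since 35 = 32 + 2 + 1, 22^35 ≡ 36 · 58 · 22; multiplying out mod 71: 36·58 = 2088 ≡ 29, then 29·22 = 638 ≡ 70. Thus 22^35 ≡ 70 ≡ −1 (mod 71).
By Euler's criterion 22 is a quadratic non-residue mod 71: no k satisfies k² ≡ 22 (mod 71).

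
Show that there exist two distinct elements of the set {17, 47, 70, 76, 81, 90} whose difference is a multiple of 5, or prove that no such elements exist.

17 and 47 are such a pair.

17 mod 5 = 2 and 47 mod 5 = 2, so 47 − 17 = 30 = 6·5.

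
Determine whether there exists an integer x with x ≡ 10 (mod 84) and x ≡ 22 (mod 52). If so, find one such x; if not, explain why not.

gcd(84, 52) = 4. A simultaneous solution exists iff 10 ≡ 22 (mod 4); here 10 mod 4 = 2 = 22 mod 4, so it does.
The integers ≡ 10 (mod 84) are 10, 94, 178, …; their remainders mod 52 are 10, 42, 22, so x = 178 is the first that is ≡ 22 (mod 52).
Indeed 178 ≡ 10 (mod 84) and 178 ≡ 22 (mod 52).

x = 178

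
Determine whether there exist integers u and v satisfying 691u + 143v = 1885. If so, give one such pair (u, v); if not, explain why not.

u = 130, v = -615

Since gcd(691, 143) = 1, every integer is an integer combination of 691 and 143.
Dividing repeatedly: 691 = 4·143 + 119, 143 = 1·119 + 24, 119 = 4·24 + 23, 24 = 1·23 + 1, 23 = 23·1 + 0.
Back-substituting, 1 = 24 − 1·23 = 24 − (119 − 4·24) = −119 + 5·24 = −119 + 5·(143 − 1·119) = 5·143 − 6·119 = 5·143 − 6·(691 − 4·143) = −6·691 + 29·143; that is, 691·(-6) + 143·29 = 1.
Times 1885: 691·(-11310) + 143·54665 = 1885, so (-11310, 54665) solves it.
Shifting by a multiple of (143, −691) keeps it a solution: u = -11310 + 80·143 = 130, v = 54665 − 80·691 = -615.
Check: 691·130 + 143·(-615) = 89830 − 87945 = 1885. ✓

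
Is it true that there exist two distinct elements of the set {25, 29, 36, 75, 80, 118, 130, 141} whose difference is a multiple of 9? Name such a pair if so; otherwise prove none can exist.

There is no such pair.

Two integers differ by a multiple of 9 exactly when they have the same residue mod 9. The residues are 25↦7, 29↦2, 36↦0, 75↦3, 80↦8, 118↦1, 130↦4, 141↦6.
No residue repeats among the 8 elements, so no pair has difference ≡ 0 (mod 9).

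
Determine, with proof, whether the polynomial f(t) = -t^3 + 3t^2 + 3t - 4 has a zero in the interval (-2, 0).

Such a root exists.

f(-2) = 10 and f(0) = -4, which have opposite signs.
As a polynomial, f is continuous on every closed interval.
By the Intermediate Value Theorem, f takes the value 0 somewhere in the open interval.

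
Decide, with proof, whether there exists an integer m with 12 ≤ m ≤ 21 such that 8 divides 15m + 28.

m = 12

At m = 12 we get 15·12 + 28 = 208, and 208 = 8·26.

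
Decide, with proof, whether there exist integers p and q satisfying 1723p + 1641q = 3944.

p = 1529, q = -1603

1723 and 1641 are coprime, so 1723p + 1641q ranges over all of ℤ.
Dividing repeatedly: 1723 = 1·1641 + 82, 1641 = 20·82 + 1, 82 = 82·1 + 0.
Unwinding: 1 = 1641 − 20·82 = 1641 − 20·(1723 − 1·1641) = −20·1723 + 21·1641, i.e. 1723·(-20) + 1641·21 = 1.
Times 3944: 1723·(-78880) + 1641·82824 = 3944, so (-78880, 82824) solves it.
Adding 49·1641 to p and subtracting 49·1723 from q gives the tidier solution (1529, -1603).
Check: 1723·1529 + 1641·(-1603) = 2634467 − 2630523 = 3944. ✓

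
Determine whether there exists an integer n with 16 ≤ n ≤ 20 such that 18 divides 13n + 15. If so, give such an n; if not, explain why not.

The values of 13n + 15 for n = 16, 17, …, 20 are 223, 236, 249, 262, 275; reduced mod 18 these are 7, 2, 15, 10, 5.
None is 0, so 18 never divides 13n + 15 on this range.

No, no such integer n in that range exists.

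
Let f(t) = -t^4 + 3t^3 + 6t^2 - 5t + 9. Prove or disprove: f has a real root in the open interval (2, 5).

f(2) = 31 and f(5) = -116, which have opposite signs.
f is continuous everywhere (it is a polynomial), in particular on [2, 5].
By the Intermediate Value Theorem, f takes the value 0 somewhere in the open interval.

Such a root exists.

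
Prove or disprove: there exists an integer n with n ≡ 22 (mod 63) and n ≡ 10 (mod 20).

n = 1030

Since 63 and 20 share no common factor, CRT says the pair of congruences has a solution (unique mod 1260).
Any solution of the first congruence is n = 22 + 63t; substituting into the second, 63t ≡ 10 − 22 ≡ 8 (mod 20).
63 ≡ 3 (mod 20), so this reads 3t ≡ 8 (mod 20). Since 3·7 = 21 = 1·20 + 1, the inverse of 3 mod 20 is 7.
Multiplying by 7: t ≡ 7·8 = 56 ≡ 16 (mod 20).
With t = 16: n = 22 + 63·16 = 1030.
Verify: 1030 = 16·63 + 22 and 1030 = 51·20 + 10. ✓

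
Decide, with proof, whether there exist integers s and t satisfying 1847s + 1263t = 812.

s = 754, t = -1102

1847 and 1263 are coprime, so 1847s + 1263t ranges over all of ℤ.
Run the Euclidean algorithm on 1847 and 1263: 1847 = 1·1263 + 584, 1263 = 2·584 + 95, 584 = 6·95 + 14, 95 = 6·14 + 11, 14 = 1·11 + 3, 11 = 3·3 + 2, 3 = 1·2 + 1, 2 = 2·1 + 0.
Unwinding: 1 = 3 − 1·2 = 3 − (11 − 3·3) = −11 + 4·3 = −11 + 4·(14 − 1·11) = 4·14 − 5·11 = 4·14 − 5·(95 − 6·14) = −5·95 + 34·14 = −5·95 + 34·(584 − 6·95) = 34·584 − 209·95 = 34·584 − 209·(1263 − 2·584) = −209·1263 + 452·584 = −209·1263 + 452·(1847 − 1·1263) = 452·1847 − 661·1263, i.e. 1847·452 + 1263·(-661) = 1.
Times 812: 1847·367024 + 1263·(-536732) = 812, so (367024, -536732) solves it.
The general solution is s = 367024 + 1263k, t = -536732 − 1847k; taking k = -290 gives the smaller pair s = 754, t = -1102.
Indeed 1847·754 + 1263·(-1102) = 1392638 − 1391826 = 812.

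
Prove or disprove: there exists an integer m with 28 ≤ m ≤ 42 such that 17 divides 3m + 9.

For m = 28, 29, 30 the values 93, 96, 99 are not multiples of 17. m = 31 works, since 3·31 + 9 = 102 = 6·17.

m = 31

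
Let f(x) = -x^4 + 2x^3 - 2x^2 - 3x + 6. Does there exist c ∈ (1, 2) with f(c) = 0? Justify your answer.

f(1) = 2 and f(2) = -8, which have opposite signs.
f is continuous everywhere (it is a polynomial), in particular on [1, 2].
By the Intermediate Value Theorem, f takes the value 0 somewhere in the open interval.

Such a root exists.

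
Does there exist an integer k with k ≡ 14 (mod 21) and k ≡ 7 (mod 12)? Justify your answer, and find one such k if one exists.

No such integer exists.

Both moduli are multiples of 3 = gcd(21, 12), so any solution would satisfy k ≡ 14 and k ≡ 7 modulo 3 simultaneously.
However 14 ≡ 2 and 7 ≡ 1 (mod 3), and 2 ≠ 1.
Therefore no such k exists.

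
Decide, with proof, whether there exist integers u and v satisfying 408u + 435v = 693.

u = 71, v = -65

Every value of 408u + 435v is a multiple of gcd(408, 435) = 3; since 3 ∣ 693, solutions exist.
Dividing through by 3 reduces the equation to 136u + 145v = 231.
Euclidean algorithm: 145 = 1·136 + 9, 136 = 15·9 + 1, 9 = 9·1 + 0.
Back-substituting, 1 = 136 − 15·9 = 136 − 15·(145 − 1·136) = −15·145 + 16·136; that is, 136·16 + 145·(-15) = 1.
Scaling by 231 gives the particular solution (u, v) = (3696, -3465).
Subtracting 25·145 from u and adding 25·136 to v gives the tidier solution (71, -65).
Indeed 408·71 + 435·(-65) = 28968 − 28275 = 693.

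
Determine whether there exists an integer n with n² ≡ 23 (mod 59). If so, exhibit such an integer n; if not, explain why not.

There is no such integer.

59 is prime, so by Euler's criterion 23 is a square mod 59 iff 23^((59−1)/2) = 23^29 ≡ 1 (mod 59).
Squaring successively (mod 59): 23^2 = 529 ≡ 57; 23^4 ≡ 57² = 3249 ≡ 4; 23^8 ≡ 4² = 16 ≡ 16; 23^16 ≡ 16² = 256 ≡ 20.
Since 29 = 16 + 8 + 4 + 1, 23^29 ≡ 20 · 16 · 4 · 23; multiplying out mod 59: 20·16 = 320 ≡ 25, then 25·4 = 100 ≡ 41, then 41·23 = 943 ≡ 58. Thus 23^29 ≡ 58 ≡ −1 (mod 59).
The value −1 means 23 is a non-residue modulo 59, so n² ≡ 23 (mod 59) is impossible.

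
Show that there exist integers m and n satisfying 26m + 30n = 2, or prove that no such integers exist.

m = 7, n = -6

gcd(26, 30) = 2, and 2 divides 2, so integer solutions exist.
Dividing through by 2 reduces the equation to 13m + 15n = 1.
Run the Euclidean algorithm on 15 and 13: 15 = 1·13 + 2, 13 = 6·2 + 1, 2 = 2·1 + 0.
Working back up the chain: 1 = 13 − 6·2 = 13 − 6·(15 − 1·13) = −6·15 + 7·13. So 13·7 + 15·(-6) = 1.
This gives the solution m = 7, n = -6 directly.
Check: 26·7 + 30·(-6) = 182 − 180 = 2. ✓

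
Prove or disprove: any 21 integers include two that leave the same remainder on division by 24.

Consider the 21 integers 50, 51, …, 70. They lie in distinct residue classes modulo 24, since 21 ≤ 24.
So no two of them leave the same remainder on division by 24; the claim fails for this set.

No; for instance {50, 51, 52, 53, 54, 55, 56, 57, 58, 59, 60, 61, 62, 63, 64, 65, 66, 67, 68, 69, 70} is a counterexample.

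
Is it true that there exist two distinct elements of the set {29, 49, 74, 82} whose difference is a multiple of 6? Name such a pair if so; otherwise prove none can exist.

Reduce each element modulo 6: 29↦5, 49↦1, 74↦2, 82↦4.
All 4 residues are distinct, so no two elements differ by a multiple of 6.

No such pair exists.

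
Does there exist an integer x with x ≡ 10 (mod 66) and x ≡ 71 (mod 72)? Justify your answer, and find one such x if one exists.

Both moduli are multiples of 6 = gcd(66, 72), so any solution would satisfy x ≡ 10 and x ≡ 71 modulo 6 simultaneously.
But 10 mod 6 = 4 while 71 mod 6 = 5, a contradiction.
Therefore no such x exists.

No such integer exists.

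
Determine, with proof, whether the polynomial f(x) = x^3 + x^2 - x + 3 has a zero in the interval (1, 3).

f has no root in that interval.

The endpoint values f(1) = 4 and f(3) = 36 are both positive. Claim: f(x) > 0 for every x in (1, 3).
Shift to the endpoint 1: with x = 1 + u (0 < u < 2), one computes f(1 + u) = u^3 + 4u^2 + 4u + 4.
The nonzero coefficients here are all positive, so for u > 0 every term is positive (or zero), and the constant term 4 is strictly positive.
Therefore f(x) > 0 throughout (1, 3), and f has no zero there.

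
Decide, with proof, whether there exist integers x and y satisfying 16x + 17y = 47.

x = 4, y = -1

Since gcd(16, 17) = 1, every integer is an integer combination of 16 and 17.
Euclidean algorithm: 17 = 1·16 + 1, 16 = 16·1 + 0.
Working back up the chain: 1 = 17 − 1·16. So 16·(-1) + 17·1 = 1.
Multiplying through by 47: x = (-1)·47 = -47, y = 1·47 = 47 is a solution.
Shifting by a multiple of (17, −16) keeps it a solution: x = -47 + 3·17 = 4, y = 47 − 3·16 = -1.
Check: 16·4 + 17·(-1) = 64 − 17 = 47. ✓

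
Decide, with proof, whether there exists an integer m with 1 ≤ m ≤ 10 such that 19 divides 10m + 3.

The values of 10m + 3 for m = 1, 2, …, 10 are 13, 23, 33, 43, 53, 63, 73, 83, 93, 103; reduced mod 19 these are 13, 4, 14, 5, 15, 6, 16, 7, 17, 8.
The residue 0 does not occur, so no m in [1, 10] makes 10m + 3 a multiple of 19.

There is no such integer m in that range.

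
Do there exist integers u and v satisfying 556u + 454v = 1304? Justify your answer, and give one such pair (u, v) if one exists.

u = 84, v = -100

Since gcd(556, 454) = 2 and 1304 = 2·652, Bézout's identity guarantees a solution.
Dividing through by 2 reduces the equation to 278u + 227v = 652.
Euclidean algorithm: 278 = 1·227 + 51, 227 = 4·51 + 23, 51 = 2·23 + 5, 23 = 4·5 + 3, 5 = 1·3 + 2, 3 = 1·2 + 1, 2 = 2·1 + 0.
Working back up the chain: 1 = 3 − 1·2 = 3 − (5 − 1·3) = −5 + 2·3 = −5 + 2·(23 − 4·5) = 2·23 − 9·5 = 2·23 − 9·(51 − 2·23) = −9·51 + 20·23 = −9·51 + 20·(227 − 4·51) = 20·227 − 89·51 = 20·227 − 89·(278 − 1·227) = −89·278 + 109·227. So 278·(-89) + 227·109 = 1.
Scaling by 652 gives the particular solution (u, v) = (-58028, 71068).
The general solution is u = -58028 + 227k, v = 71068 − 278k; taking k = 256 gives the smaller pair u = 84, v = -100.
Indeed 556·84 + 454·(-100) = 46704 − 45400 = 1304.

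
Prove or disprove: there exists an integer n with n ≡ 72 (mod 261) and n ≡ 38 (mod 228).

No such integer exists.

Both moduli are multiples of 3 = gcd(261, 228), so any solution would satisfy n ≡ 72 and n ≡ 38 modulo 3 simultaneously.
But 72 mod 3 = 0 while 38 mod 3 = 2, a contradiction.
Therefore no such n exists.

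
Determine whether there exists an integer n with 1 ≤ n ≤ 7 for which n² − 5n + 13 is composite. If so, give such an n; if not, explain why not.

n = 7

At n = 7: 7² − 5·7 + 13 = 27 = 3·9, which is composite.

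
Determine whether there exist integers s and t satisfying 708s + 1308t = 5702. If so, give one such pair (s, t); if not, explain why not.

Both 708 and 1308 are divisible by gcd(708, 1308) = 12, hence so is any combination 708s + 1308t.
But 5702 is not a multiple of 12 (it leaves remainder 2).
Therefore 708s + 1308t = 5702 has no solution in integers.

No such integers exist.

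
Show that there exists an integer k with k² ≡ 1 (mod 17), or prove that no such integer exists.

k = 16

k = 16 works: 16² = 256, and 256 − 1 = 255 = 15·17.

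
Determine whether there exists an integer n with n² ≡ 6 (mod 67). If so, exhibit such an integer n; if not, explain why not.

n = 41 works: 41² = 1681, and 1681 − 6 = 1675 = 25·67.

n = 41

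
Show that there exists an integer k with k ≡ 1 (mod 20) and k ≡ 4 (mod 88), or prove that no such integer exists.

gcd(20, 88) = 4. If k ≡ 1 (mod 20) and k ≡ 4 (mod 88), then k ≡ 1 (mod 4) and k ≡ 4 (mod 4).
But 1 mod 4 = 1 while 4 mod 4 = 0, a contradiction.
So no integer satisfies both congruences.

No such integer exists.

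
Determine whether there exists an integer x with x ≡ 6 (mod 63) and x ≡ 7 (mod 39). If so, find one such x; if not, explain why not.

No such integer exists.

Both moduli are multiples of 3 = gcd(63, 39), so any solution would satisfy x ≡ 6 and x ≡ 7 modulo 3 simultaneously.
These are incompatible: 6 − 7 = -1 is not divisible by 3.
Therefore no such x exists.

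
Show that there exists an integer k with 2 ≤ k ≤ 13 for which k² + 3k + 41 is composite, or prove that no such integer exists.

k = 2

At k = 2: 2² + 3·2 + 41 = 51 = 3·17, which is composite.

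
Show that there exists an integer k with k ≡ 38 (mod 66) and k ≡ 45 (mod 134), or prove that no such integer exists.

Both moduli are multiples of 2 = gcd(66, 134), so any solution would satisfy k ≡ 38 and k ≡ 45 modulo 2 simultaneously.
However 38 ≡ 0 and 45 ≡ 1 (mod 2), and 0 ≠ 1.
Hence the system has no solution.

There is no such integer.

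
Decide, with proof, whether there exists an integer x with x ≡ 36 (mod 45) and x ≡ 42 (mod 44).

gcd(45, 44) = 1, so the Chinese Remainder Theorem guarantees exactly one residue class mod 1980 satisfying both.
Any solution of the first congruence is x = 36 + 45t; substituting into the second, 45t ≡ 42 − 36 ≡ 6 (mod 44).
45 ≡ 1 (mod 44), so this reads 1t ≡ 6 (mod 44). So t ≡ 6 (mod 44).
Taking t = 6 gives x = 36 + 45·6 = 306.
Indeed 306 ≡ 36 (mod 45) and 306 ≡ 42 (mod 44).

x = 306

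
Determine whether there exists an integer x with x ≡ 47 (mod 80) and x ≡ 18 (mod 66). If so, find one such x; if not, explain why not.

Reduce both congruences modulo 2, which divides 80 and 66: they say x ≡ 47 (mod 2) and x ≡ 18 (mod 2).
But 47 mod 2 = 1 while 18 mod 2 = 0, a contradiction.
Hence the system has no solution.

There is no such integer.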